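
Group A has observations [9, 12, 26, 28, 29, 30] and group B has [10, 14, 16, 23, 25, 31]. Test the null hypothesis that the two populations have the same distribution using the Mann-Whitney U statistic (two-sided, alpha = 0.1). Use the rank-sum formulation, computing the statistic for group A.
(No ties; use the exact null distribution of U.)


Step 1: Combine and sort all 12 observations; assign midranks.
sorted (value, group): (9,X), (10,Y), (12,X), (14,Y), (16,Y), (23,Y), (25,Y), (26,X), (28,X), (29,X), (30,X), (31,Y)
ranks: 9->1, 10->2, 12->3, 14->4, 16->5, 23->6, 25->7, 26->8, 28->9, 29->10, 30->11, 31->12
Step 2: Rank sum for X: R1 = 1 + 3 + 8 + 9 + 10 + 11 = 42.
Step 3: U_X = R1 - n1(n1+1)/2 = 42 - 6*7/2 = 42 - 21 = 21.
       U_Y = n1*n2 - U_X = 36 - 21 = 15.
Step 4: No ties, so the exact null distribution of U (based on enumerating the C(12,6) = 924 equally likely rank assignments) gives the two-sided p-value.
Step 5: p-value = 0.699134; compare to alpha = 0.1. fail to reject H0.

U_X = 21, p = 0.699134, fail to reject H0 at alpha = 0.1.


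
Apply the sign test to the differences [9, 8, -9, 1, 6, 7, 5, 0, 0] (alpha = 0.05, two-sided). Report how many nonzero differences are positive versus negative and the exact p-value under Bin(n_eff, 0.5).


Step 1: Discard zero differences. Original n = 9; n_eff = number of nonzero differences = 7.
Nonzero differences (with sign): +9, +8, -9, +1, +6, +7, +5
Step 2: Count signs: positive = 6, negative = 1.
Step 3: Under H0: P(positive) = 0.5, so the number of positives S ~ Bin(7, 0.5).
Step 4: Two-sided exact p-value = sum of Bin(7,0.5) probabilities at or below the observed probability = 0.125000.
Step 5: alpha = 0.05. fail to reject H0.

n_eff = 7, pos = 6, neg = 1, p = 0.125000, fail to reject H0.


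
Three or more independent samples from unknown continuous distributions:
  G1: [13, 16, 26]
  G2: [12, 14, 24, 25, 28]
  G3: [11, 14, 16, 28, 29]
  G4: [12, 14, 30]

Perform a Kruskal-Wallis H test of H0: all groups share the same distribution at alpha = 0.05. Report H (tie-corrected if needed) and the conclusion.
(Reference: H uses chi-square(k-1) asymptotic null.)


Step 1: Combine all N = 16 observations and assign midranks.
sorted (value, group, rank): (11,G3,1), (12,G2,2.5), (12,G4,2.5), (13,G1,4), (14,G2,6), (14,G3,6), (14,G4,6), (16,G1,8.5), (16,G3,8.5), (24,G2,10), (25,G2,11), (26,G1,12), (28,G2,13.5), (28,G3,13.5), (29,G3,15), (30,G4,16)
Step 2: Sum ranks within each group.
R_1 = 24.5 (n_1 = 3)
R_2 = 43 (n_2 = 5)
R_3 = 44 (n_3 = 5)
R_4 = 24.5 (n_4 = 3)
Step 3: H = 12/(N(N+1)) * sum(R_i^2/n_i) - 3(N+1)
     = 12/(16*17) * (24.5^2/3 + 43^2/5 + 44^2/5 + 24.5^2/3) - 3*17
     = 0.044118 * 1157.17 - 51
     = 0.051471.
Step 4: Ties present; correction factor C = 1 - 42/(16^3 - 16) = 0.989706. Corrected H = 0.051471 / 0.989706 = 0.052006.
Step 5: Under H0, H ~ chi^2(3); p-value = 0.996894.
Step 6: alpha = 0.05. fail to reject H0.

H = 0.0520, df = 3, p = 0.996894, fail to reject H0.


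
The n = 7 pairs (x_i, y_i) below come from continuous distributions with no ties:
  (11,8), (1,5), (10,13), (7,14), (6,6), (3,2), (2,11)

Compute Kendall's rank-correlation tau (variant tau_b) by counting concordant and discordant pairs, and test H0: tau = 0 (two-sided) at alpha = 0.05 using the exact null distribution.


Step 1: Enumerate the 21 unordered pairs (i,j) with i<j and classify each by sign(x_j-x_i) * sign(y_j-y_i).
  (1,2):dx=-10,dy=-3->C; (1,3):dx=-1,dy=+5->D; (1,4):dx=-4,dy=+6->D; (1,5):dx=-5,dy=-2->C
  (1,6):dx=-8,dy=-6->C; (1,7):dx=-9,dy=+3->D; (2,3):dx=+9,dy=+8->C; (2,4):dx=+6,dy=+9->C
  (2,5):dx=+5,dy=+1->C; (2,6):dx=+2,dy=-3->D; (2,7):dx=+1,dy=+6->C; (3,4):dx=-3,dy=+1->D
  (3,5):dx=-4,dy=-7->C; (3,6):dx=-7,dy=-11->C; (3,7):dx=-8,dy=-2->C; (4,5):dx=-1,dy=-8->C
  (4,6):dx=-4,dy=-12->C; (4,7):dx=-5,dy=-3->C; (5,6):dx=-3,dy=-4->C; (5,7):dx=-4,dy=+5->D
  (6,7):dx=-1,dy=+9->D
Step 2: C = 14, D = 7, total pairs = 21.
Step 3: tau = (C - D)/(n(n-1)/2) = (14 - 7)/21 = 0.333333.
Step 4: Exact two-sided p-value (enumerate n! = 5040 permutations of y under H0): p = 0.381349.
Step 5: alpha = 0.05. fail to reject H0.

tau_b = 0.3333 (C=14, D=7), p = 0.381349, fail to reject H0.


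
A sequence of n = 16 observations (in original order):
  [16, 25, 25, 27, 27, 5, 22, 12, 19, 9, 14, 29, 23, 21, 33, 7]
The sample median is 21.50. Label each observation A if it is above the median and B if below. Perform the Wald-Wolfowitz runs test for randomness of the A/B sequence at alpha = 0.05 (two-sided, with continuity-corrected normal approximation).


Step 1: Compute median = 21.50; label A = above, B = below.
Labels in order: BAAAABABBBBAABAB  (n_A = 8, n_B = 8)
Step 2: Count runs R = 9.
Step 3: Under H0 (random ordering), E[R] = 2*n_A*n_B/(n_A+n_B) + 1 = 2*8*8/16 + 1 = 9.0000.
        Var[R] = 2*n_A*n_B*(2*n_A*n_B - n_A - n_B) / ((n_A+n_B)^2 * (n_A+n_B-1)) = 14336/3840 = 3.7333.
        SD[R] = 1.9322.
Step 4: R = E[R], so z = 0 with no continuity correction.
Step 5: Two-sided p-value via normal approximation = 2*(1 - Phi(|z|)) = 1.000000.
Step 6: alpha = 0.05. fail to reject H0.

R = 9, z = 0.0000, p = 1.000000, fail to reject H0.


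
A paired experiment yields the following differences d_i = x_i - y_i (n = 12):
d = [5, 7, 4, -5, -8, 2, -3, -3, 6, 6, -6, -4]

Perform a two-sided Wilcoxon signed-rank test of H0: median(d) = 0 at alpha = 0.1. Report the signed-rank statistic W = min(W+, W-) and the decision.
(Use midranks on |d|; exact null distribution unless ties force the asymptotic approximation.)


Step 1: Drop any zero differences (none here) and take |d_i|.
|d| = [5, 7, 4, 5, 8, 2, 3, 3, 6, 6, 6, 4]
Step 2: Midrank |d_i| (ties get averaged ranks).
ranks: |5|->6.5, |7|->11, |4|->4.5, |5|->6.5, |8|->12, |2|->1, |3|->2.5, |3|->2.5, |6|->9, |6|->9, |6|->9, |4|->4.5
Step 3: Attach original signs; sum ranks with positive sign and with negative sign.
W+ = 6.5 + 11 + 4.5 + 1 + 9 + 9 = 41
W- = 6.5 + 12 + 2.5 + 2.5 + 9 + 4.5 = 37
(Check: W+ + W- = 78 should equal n(n+1)/2 = 78.)
Step 4: Test statistic W = min(W+, W-) = 37.
Step 5: Ties in |d|, so use the tie-corrected normal approximation.
        E[W] = n(n+1)/4 = 12*13/4 = 39.
        Tie groups: |d|=3 (t=2), |d|=4 (t=2), |d|=5 (t=2), |d|=6 (t=3); sum(t^3 - t) = 42.
        Var[W] = n(n+1)(2n+1)/24 - sum(t^3-t)/48 = 3900/24 - 42/48 = 161.625.
        z = (W - E[W]) / sqrt(Var[W]) = (37 - 39) / 12.7132 = -0.1573.
        Two-sided p = 2*Phi(z) = 0.874995.
Step 6: alpha = 0.1. fail to reject H0.

W+ = 41, W- = 37, W = min = 37, p = 0.874995, fail to reject H0.


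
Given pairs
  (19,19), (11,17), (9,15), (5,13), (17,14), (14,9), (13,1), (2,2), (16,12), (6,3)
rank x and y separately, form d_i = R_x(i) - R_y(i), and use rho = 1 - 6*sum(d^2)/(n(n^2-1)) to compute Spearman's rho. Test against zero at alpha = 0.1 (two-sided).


Step 1: Rank x and y separately (midranks; no ties here).
rank(x): 19->10, 11->5, 9->4, 5->2, 17->9, 14->7, 13->6, 2->1, 16->8, 6->3
rank(y): 19->10, 17->9, 15->8, 13->6, 14->7, 9->4, 1->1, 2->2, 12->5, 3->3
Step 2: d_i = R_x(i) - R_y(i); compute d_i^2.
  (10-10)^2=0, (5-9)^2=16, (4-8)^2=16, (2-6)^2=16, (9-7)^2=4, (7-4)^2=9, (6-1)^2=25, (1-2)^2=1, (8-5)^2=9, (3-3)^2=0
sum(d^2) = 96.
Step 3: rho = 1 - 6*96 / (10*(10^2 - 1)) = 1 - 576/990 = 0.418182.
Step 4: Under H0, t = rho * sqrt((n-2)/(1-rho^2)) = 1.3021 ~ t(8).
Step 5: Two-sided p-value from the t-distribution with 8 df = 0.229113.
Step 6: alpha = 0.1. fail to reject H0.

rho = 0.4182, p = 0.229113, fail to reject H0 at alpha = 0.1.


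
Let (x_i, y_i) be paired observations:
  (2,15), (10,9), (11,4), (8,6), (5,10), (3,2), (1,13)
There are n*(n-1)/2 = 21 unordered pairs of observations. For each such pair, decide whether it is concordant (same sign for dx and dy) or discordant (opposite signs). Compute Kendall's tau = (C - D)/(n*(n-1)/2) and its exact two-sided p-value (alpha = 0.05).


Step 1: Enumerate the 21 unordered pairs (i,j) with i<j and classify each by sign(x_j-x_i) * sign(y_j-y_i).
  (1,2):dx=+8,dy=-6->D; (1,3):dx=+9,dy=-11->D; (1,4):dx=+6,dy=-9->D; (1,5):dx=+3,dy=-5->D
  (1,6):dx=+1,dy=-13->D; (1,7):dx=-1,dy=-2->C; (2,3):dx=+1,dy=-5->D; (2,4):dx=-2,dy=-3->C
  (2,5):dx=-5,dy=+1->D; (2,6):dx=-7,dy=-7->C; (2,7):dx=-9,dy=+4->D; (3,4):dx=-3,dy=+2->D
  (3,5):dx=-6,dy=+6->D; (3,6):dx=-8,dy=-2->C; (3,7):dx=-10,dy=+9->D; (4,5):dx=-3,dy=+4->D
  (4,6):dx=-5,dy=-4->C; (4,7):dx=-7,dy=+7->D; (5,6):dx=-2,dy=-8->C; (5,7):dx=-4,dy=+3->D
  (6,7):dx=-2,dy=+11->D
Step 2: C = 6, D = 15, total pairs = 21.
Step 3: tau = (C - D)/(n(n-1)/2) = (6 - 15)/21 = -0.428571.
Step 4: Exact two-sided p-value (enumerate n! = 5040 permutations of y under H0): p = 0.238889.
Step 5: alpha = 0.05. fail to reject H0.

tau_b = -0.4286 (C=6, D=15), p = 0.238889, fail to reject H0.


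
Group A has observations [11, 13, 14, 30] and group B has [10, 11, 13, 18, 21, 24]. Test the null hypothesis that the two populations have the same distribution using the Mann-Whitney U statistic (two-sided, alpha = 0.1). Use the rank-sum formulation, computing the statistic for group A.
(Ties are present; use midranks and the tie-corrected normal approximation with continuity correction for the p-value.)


Step 1: Combine and sort all 10 observations; assign midranks.
sorted (value, group): (10,Y), (11,X), (11,Y), (13,X), (13,Y), (14,X), (18,Y), (21,Y), (24,Y), (30,X)
ranks: 10->1, 11->2.5, 11->2.5, 13->4.5, 13->4.5, 14->6, 18->7, 21->8, 24->9, 30->10
Step 2: Rank sum for X: R1 = 2.5 + 4.5 + 6 + 10 = 23.
Step 3: U_X = R1 - n1(n1+1)/2 = 23 - 4*5/2 = 23 - 10 = 13.
       U_Y = n1*n2 - U_X = 24 - 13 = 11.
Step 4: Ties are present, so use the tie-corrected normal approximation (with continuity correction) for the p-value.
Step 5: p-value = 0.914589; compare to alpha = 0.1. fail to reject H0.

U_X = 13, p = 0.914589, fail to reject H0 at alpha = 0.1.


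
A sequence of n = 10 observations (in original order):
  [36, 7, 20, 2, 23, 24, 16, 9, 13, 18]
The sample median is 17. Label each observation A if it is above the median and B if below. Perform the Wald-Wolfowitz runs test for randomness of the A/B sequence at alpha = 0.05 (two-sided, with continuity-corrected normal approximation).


Step 1: Compute median = 17; label A = above, B = below.
Labels in order: ABABAABBBA  (n_A = 5, n_B = 5)
Step 2: Count runs R = 7.
Step 3: Under H0 (random ordering), E[R] = 2*n_A*n_B/(n_A+n_B) + 1 = 2*5*5/10 + 1 = 6.0000.
        Var[R] = 2*n_A*n_B*(2*n_A*n_B - n_A - n_B) / ((n_A+n_B)^2 * (n_A+n_B-1)) = 2000/900 = 2.2222.
        SD[R] = 1.4907.
Step 4: Continuity-corrected z = (R - 0.5 - E[R]) / SD[R] = (7 - 0.5 - 6.0000) / 1.4907 = 0.3354.
Step 5: Two-sided p-value via normal approximation = 2*(1 - Phi(|z|)) = 0.737316.
Step 6: alpha = 0.05. fail to reject H0.

R = 7, z = 0.3354, p = 0.737316, fail to reject H0.


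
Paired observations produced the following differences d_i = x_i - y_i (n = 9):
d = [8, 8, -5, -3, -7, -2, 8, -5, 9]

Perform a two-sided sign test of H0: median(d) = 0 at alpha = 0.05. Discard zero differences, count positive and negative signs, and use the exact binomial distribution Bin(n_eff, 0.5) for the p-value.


Step 1: Discard zero differences. Original n = 9; n_eff = number of nonzero differences = 9.
Nonzero differences (with sign): +8, +8, -5, -3, -7, -2, +8, -5, +9
Step 2: Count signs: positive = 4, negative = 5.
Step 3: Under H0: P(positive) = 0.5, so the number of positives S ~ Bin(9, 0.5).
Step 4: Two-sided exact p-value = sum of Bin(9,0.5) probabilities at or below the observed probability = 1.000000.
Step 5: alpha = 0.05. fail to reject H0.

n_eff = 9, pos = 4, neg = 5, p = 1.000000, fail to reject H0.


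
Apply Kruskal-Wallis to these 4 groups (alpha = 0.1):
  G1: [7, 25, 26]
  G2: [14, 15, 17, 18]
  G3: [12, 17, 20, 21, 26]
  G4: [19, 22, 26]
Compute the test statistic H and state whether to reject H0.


Step 1: Combine all N = 15 observations and assign midranks.
sorted (value, group, rank): (7,G1,1), (12,G3,2), (14,G2,3), (15,G2,4), (17,G2,5.5), (17,G3,5.5), (18,G2,7), (19,G4,8), (20,G3,9), (21,G3,10), (22,G4,11), (25,G1,12), (26,G1,14), (26,G3,14), (26,G4,14)
Step 2: Sum ranks within each group.
R_1 = 27 (n_1 = 3)
R_2 = 19.5 (n_2 = 4)
R_3 = 40.5 (n_3 = 5)
R_4 = 33 (n_4 = 3)
Step 3: H = 12/(N(N+1)) * sum(R_i^2/n_i) - 3(N+1)
     = 12/(15*16) * (27^2/3 + 19.5^2/4 + 40.5^2/5 + 33^2/3) - 3*16
     = 0.050000 * 1029.11 - 48
     = 3.455625.
Step 4: Ties present; correction factor C = 1 - 30/(15^3 - 15) = 0.991071. Corrected H = 3.455625 / 0.991071 = 3.486757.
Step 5: Under H0, H ~ chi^2(3); p-value = 0.322484.
Step 6: alpha = 0.1. fail to reject H0.

H = 3.4868, df = 3, p = 0.322484, fail to reject H0.


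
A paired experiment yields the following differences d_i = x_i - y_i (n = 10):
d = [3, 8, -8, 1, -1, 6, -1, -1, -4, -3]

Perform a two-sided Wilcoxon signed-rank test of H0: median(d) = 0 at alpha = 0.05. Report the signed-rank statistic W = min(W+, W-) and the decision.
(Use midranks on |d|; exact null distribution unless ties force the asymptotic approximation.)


Step 1: Drop any zero differences (none here) and take |d_i|.
|d| = [3, 8, 8, 1, 1, 6, 1, 1, 4, 3]
Step 2: Midrank |d_i| (ties get averaged ranks).
ranks: |3|->5.5, |8|->9.5, |8|->9.5, |1|->2.5, |1|->2.5, |6|->8, |1|->2.5, |1|->2.5, |4|->7, |3|->5.5
Step 3: Attach original signs; sum ranks with positive sign and with negative sign.
W+ = 5.5 + 9.5 + 2.5 + 8 = 25.5
W- = 9.5 + 2.5 + 2.5 + 2.5 + 7 + 5.5 = 29.5
(Check: W+ + W- = 55 should equal n(n+1)/2 = 55.)
Step 4: Test statistic W = min(W+, W-) = 25.5.
Step 5: Ties in |d|, so use the tie-corrected normal approximation.
        E[W] = n(n+1)/4 = 10*11/4 = 27.5.
        Tie groups: |d|=1 (t=4), |d|=3 (t=2), |d|=8 (t=2); sum(t^3 - t) = 72.
        Var[W] = n(n+1)(2n+1)/24 - sum(t^3-t)/48 = 2310/24 - 72/48 = 94.75.
        z = (W - E[W]) / sqrt(Var[W]) = (25.5 - 27.5) / 9.7340 = -0.2055.
        Two-sided p = 2*Phi(z) = 0.837208.
Step 6: alpha = 0.05. fail to reject H0.

W+ = 25.5, W- = 29.5, W = min = 25.5, p = 0.837208, fail to reject H0.


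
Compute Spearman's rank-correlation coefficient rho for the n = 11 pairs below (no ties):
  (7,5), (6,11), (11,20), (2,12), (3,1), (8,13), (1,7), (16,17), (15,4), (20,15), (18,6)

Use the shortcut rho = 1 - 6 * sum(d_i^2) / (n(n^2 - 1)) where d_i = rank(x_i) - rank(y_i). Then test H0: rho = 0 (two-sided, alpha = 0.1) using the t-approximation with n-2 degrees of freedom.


Step 1: Rank x and y separately (midranks; no ties here).
rank(x): 7->5, 6->4, 11->7, 2->2, 3->3, 8->6, 1->1, 16->9, 15->8, 20->11, 18->10
rank(y): 5->3, 11->6, 20->11, 12->7, 1->1, 13->8, 7->5, 17->10, 4->2, 15->9, 6->4
Step 2: d_i = R_x(i) - R_y(i); compute d_i^2.
  (5-3)^2=4, (4-6)^2=4, (7-11)^2=16, (2-7)^2=25, (3-1)^2=4, (6-8)^2=4, (1-5)^2=16, (9-10)^2=1, (8-2)^2=36, (11-9)^2=4, (10-4)^2=36
sum(d^2) = 150.
Step 3: rho = 1 - 6*150 / (11*(11^2 - 1)) = 1 - 900/1320 = 0.318182.
Step 4: Under H0, t = rho * sqrt((n-2)/(1-rho^2)) = 1.0069 ~ t(9).
Step 5: Two-sided p-value from the t-distribution with 9 df = 0.340298.
Step 6: alpha = 0.1. fail to reject H0.

rho = 0.3182, p = 0.340298, fail to reject H0 at alpha = 0.1.


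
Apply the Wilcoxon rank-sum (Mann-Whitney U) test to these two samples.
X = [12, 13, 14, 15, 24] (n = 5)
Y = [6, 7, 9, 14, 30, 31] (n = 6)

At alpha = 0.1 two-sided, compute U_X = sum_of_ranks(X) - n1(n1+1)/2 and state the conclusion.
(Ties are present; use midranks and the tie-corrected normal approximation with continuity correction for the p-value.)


Step 1: Combine and sort all 11 observations; assign midranks.
sorted (value, group): (6,Y), (7,Y), (9,Y), (12,X), (13,X), (14,X), (14,Y), (15,X), (24,X), (30,Y), (31,Y)
ranks: 6->1, 7->2, 9->3, 12->4, 13->5, 14->6.5, 14->6.5, 15->8, 24->9, 30->10, 31->11
Step 2: Rank sum for X: R1 = 4 + 5 + 6.5 + 8 + 9 = 32.5.
Step 3: U_X = R1 - n1(n1+1)/2 = 32.5 - 5*6/2 = 32.5 - 15 = 17.5.
       U_Y = n1*n2 - U_X = 30 - 17.5 = 12.5.
Step 4: Ties are present, so use the tie-corrected normal approximation (with continuity correction) for the p-value.
Step 5: p-value = 0.714379; compare to alpha = 0.1. fail to reject H0.

U_X = 17.5, p = 0.714379, fail to reject H0 at alpha = 0.1.


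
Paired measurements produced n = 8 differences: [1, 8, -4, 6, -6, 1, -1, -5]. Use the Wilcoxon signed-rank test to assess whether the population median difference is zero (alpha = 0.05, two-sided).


Step 1: Drop any zero differences (none here) and take |d_i|.
|d| = [1, 8, 4, 6, 6, 1, 1, 5]
Step 2: Midrank |d_i| (ties get averaged ranks).
ranks: |1|->2, |8|->8, |4|->4, |6|->6.5, |6|->6.5, |1|->2, |1|->2, |5|->5
Step 3: Attach original signs; sum ranks with positive sign and with negative sign.
W+ = 2 + 8 + 6.5 + 2 = 18.5
W- = 4 + 6.5 + 2 + 5 = 17.5
(Check: W+ + W- = 36 should equal n(n+1)/2 = 36.)
Step 4: Test statistic W = min(W+, W-) = 17.5.
Step 5: Ties in |d|, so use the tie-corrected normal approximation.
        E[W] = n(n+1)/4 = 8*9/4 = 18.
        Tie groups: |d|=1 (t=3), |d|=6 (t=2); sum(t^3 - t) = 30.
        Var[W] = n(n+1)(2n+1)/24 - sum(t^3-t)/48 = 1224/24 - 30/48 = 50.375.
        z = (W - E[W]) / sqrt(Var[W]) = (17.5 - 18) / 7.0975 = -0.0704.
        Two-sided p = 2*Phi(z) = 0.943838.
Step 6: alpha = 0.05. fail to reject H0.

W+ = 18.5, W- = 17.5, W = min = 17.5, p = 0.943838, fail to reject H0.


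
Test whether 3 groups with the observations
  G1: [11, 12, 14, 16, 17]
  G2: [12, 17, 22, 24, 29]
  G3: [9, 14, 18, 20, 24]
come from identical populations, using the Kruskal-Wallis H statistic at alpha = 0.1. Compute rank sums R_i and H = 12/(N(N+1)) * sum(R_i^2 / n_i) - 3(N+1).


Step 1: Combine all N = 15 observations and assign midranks.
sorted (value, group, rank): (9,G3,1), (11,G1,2), (12,G1,3.5), (12,G2,3.5), (14,G1,5.5), (14,G3,5.5), (16,G1,7), (17,G1,8.5), (17,G2,8.5), (18,G3,10), (20,G3,11), (22,G2,12), (24,G2,13.5), (24,G3,13.5), (29,G2,15)
Step 2: Sum ranks within each group.
R_1 = 26.5 (n_1 = 5)
R_2 = 52.5 (n_2 = 5)
R_3 = 41 (n_3 = 5)
Step 3: H = 12/(N(N+1)) * sum(R_i^2/n_i) - 3(N+1)
     = 12/(15*16) * (26.5^2/5 + 52.5^2/5 + 41^2/5) - 3*16
     = 0.050000 * 1027.9 - 48
     = 3.395000.
Step 4: Ties present; correction factor C = 1 - 24/(15^3 - 15) = 0.992857. Corrected H = 3.395000 / 0.992857 = 3.419424.
Step 5: Under H0, H ~ chi^2(2); p-value = 0.180918.
Step 6: alpha = 0.1. fail to reject H0.

H = 3.4194, df = 2, p = 0.180918, fail to reject H0.


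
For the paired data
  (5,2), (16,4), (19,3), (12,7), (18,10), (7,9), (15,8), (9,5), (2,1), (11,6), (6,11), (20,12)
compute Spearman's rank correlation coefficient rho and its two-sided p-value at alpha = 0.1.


Step 1: Rank x and y separately (midranks; no ties here).
rank(x): 5->2, 16->9, 19->11, 12->7, 18->10, 7->4, 15->8, 9->5, 2->1, 11->6, 6->3, 20->12
rank(y): 2->2, 4->4, 3->3, 7->7, 10->10, 9->9, 8->8, 5->5, 1->1, 6->6, 11->11, 12->12
Step 2: d_i = R_x(i) - R_y(i); compute d_i^2.
  (2-2)^2=0, (9-4)^2=25, (11-3)^2=64, (7-7)^2=0, (10-10)^2=0, (4-9)^2=25, (8-8)^2=0, (5-5)^2=0, (1-1)^2=0, (6-6)^2=0, (3-11)^2=64, (12-12)^2=0
sum(d^2) = 178.
Step 3: rho = 1 - 6*178 / (12*(12^2 - 1)) = 1 - 1068/1716 = 0.377622.
Step 4: Under H0, t = rho * sqrt((n-2)/(1-rho^2)) = 1.2896 ~ t(10).
Step 5: Two-sided p-value from the t-distribution with 10 df = 0.226206.
Step 6: alpha = 0.1. fail to reject H0.

rho = 0.3776, p = 0.226206, fail to reject H0 at alpha = 0.1.


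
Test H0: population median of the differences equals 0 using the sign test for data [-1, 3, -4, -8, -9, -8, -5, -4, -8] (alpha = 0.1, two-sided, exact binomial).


Step 1: Discard zero differences. Original n = 9; n_eff = number of nonzero differences = 9.
Nonzero differences (with sign): -1, +3, -4, -8, -9, -8, -5, -4, -8
Step 2: Count signs: positive = 1, negative = 8.
Step 3: Under H0: P(positive) = 0.5, so the number of positives S ~ Bin(9, 0.5).
Step 4: Two-sided exact p-value = sum of Bin(9,0.5) probabilities at or below the observed probability = 0.039062.
Step 5: alpha = 0.1. reject H0.

n_eff = 9, pos = 1, neg = 8, p = 0.039062, reject H0.


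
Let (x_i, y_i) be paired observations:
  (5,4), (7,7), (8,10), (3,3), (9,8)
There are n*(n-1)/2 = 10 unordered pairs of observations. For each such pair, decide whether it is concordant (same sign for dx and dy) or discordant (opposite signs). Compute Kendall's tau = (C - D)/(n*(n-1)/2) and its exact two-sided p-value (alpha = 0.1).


Step 1: Enumerate the 10 unordered pairs (i,j) with i<j and classify each by sign(x_j-x_i) * sign(y_j-y_i).
  (1,2):dx=+2,dy=+3->C; (1,3):dx=+3,dy=+6->C; (1,4):dx=-2,dy=-1->C; (1,5):dx=+4,dy=+4->C
  (2,3):dx=+1,dy=+3->C; (2,4):dx=-4,dy=-4->C; (2,5):dx=+2,dy=+1->C; (3,4):dx=-5,dy=-7->C
  (3,5):dx=+1,dy=-2->D; (4,5):dx=+6,dy=+5->C
Step 2: C = 9, D = 1, total pairs = 10.
Step 3: tau = (C - D)/(n(n-1)/2) = (9 - 1)/10 = 0.800000.
Step 4: Exact two-sided p-value (enumerate n! = 120 permutations of y under H0): p = 0.083333.
Step 5: alpha = 0.1. reject H0.

tau_b = 0.8000 (C=9, D=1), p = 0.083333, reject H0.


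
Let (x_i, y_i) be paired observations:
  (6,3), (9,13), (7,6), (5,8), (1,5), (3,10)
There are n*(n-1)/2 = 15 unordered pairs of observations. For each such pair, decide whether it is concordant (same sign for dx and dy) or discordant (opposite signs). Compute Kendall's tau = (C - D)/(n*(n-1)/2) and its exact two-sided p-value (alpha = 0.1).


Step 1: Enumerate the 15 unordered pairs (i,j) with i<j and classify each by sign(x_j-x_i) * sign(y_j-y_i).
  (1,2):dx=+3,dy=+10->C; (1,3):dx=+1,dy=+3->C; (1,4):dx=-1,dy=+5->D; (1,5):dx=-5,dy=+2->D
  (1,6):dx=-3,dy=+7->D; (2,3):dx=-2,dy=-7->C; (2,4):dx=-4,dy=-5->C; (2,5):dx=-8,dy=-8->C
  (2,6):dx=-6,dy=-3->C; (3,4):dx=-2,dy=+2->D; (3,5):dx=-6,dy=-1->C; (3,6):dx=-4,dy=+4->D
  (4,5):dx=-4,dy=-3->C; (4,6):dx=-2,dy=+2->D; (5,6):dx=+2,dy=+5->C
Step 2: C = 9, D = 6, total pairs = 15.
Step 3: tau = (C - D)/(n(n-1)/2) = (9 - 6)/15 = 0.200000.
Step 4: Exact two-sided p-value (enumerate n! = 720 permutations of y under H0): p = 0.719444.
Step 5: alpha = 0.1. fail to reject H0.

tau_b = 0.2000 (C=9, D=6), p = 0.719444, fail to reject H0.


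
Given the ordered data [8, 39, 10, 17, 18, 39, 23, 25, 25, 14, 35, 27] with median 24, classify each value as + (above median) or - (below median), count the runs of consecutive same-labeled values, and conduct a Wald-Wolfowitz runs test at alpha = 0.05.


Step 1: Compute median = 24; label A = above, B = below.
Labels in order: BABBBABAABAA  (n_A = 6, n_B = 6)
Step 2: Count runs R = 8.
Step 3: Under H0 (random ordering), E[R] = 2*n_A*n_B/(n_A+n_B) + 1 = 2*6*6/12 + 1 = 7.0000.
        Var[R] = 2*n_A*n_B*(2*n_A*n_B - n_A - n_B) / ((n_A+n_B)^2 * (n_A+n_B-1)) = 4320/1584 = 2.7273.
        SD[R] = 1.6514.
Step 4: Continuity-corrected z = (R - 0.5 - E[R]) / SD[R] = (8 - 0.5 - 7.0000) / 1.6514 = 0.3028.
Step 5: Two-sided p-value via normal approximation = 2*(1 - Phi(|z|)) = 0.762069.
Step 6: alpha = 0.05. fail to reject H0.

R = 8, z = 0.3028, p = 0.762069, fail to reject H0.


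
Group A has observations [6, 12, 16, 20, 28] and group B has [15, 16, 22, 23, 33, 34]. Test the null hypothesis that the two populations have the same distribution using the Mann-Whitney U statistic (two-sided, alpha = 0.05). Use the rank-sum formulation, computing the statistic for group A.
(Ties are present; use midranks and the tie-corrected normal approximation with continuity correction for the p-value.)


Step 1: Combine and sort all 11 observations; assign midranks.
sorted (value, group): (6,X), (12,X), (15,Y), (16,X), (16,Y), (20,X), (22,Y), (23,Y), (28,X), (33,Y), (34,Y)
ranks: 6->1, 12->2, 15->3, 16->4.5, 16->4.5, 20->6, 22->7, 23->8, 28->9, 33->10, 34->11
Step 2: Rank sum for X: R1 = 1 + 2 + 4.5 + 6 + 9 = 22.5.
Step 3: U_X = R1 - n1(n1+1)/2 = 22.5 - 5*6/2 = 22.5 - 15 = 7.5.
       U_Y = n1*n2 - U_X = 30 - 7.5 = 22.5.
Step 4: Ties are present, so use the tie-corrected normal approximation (with continuity correction) for the p-value.
Step 5: p-value = 0.200217; compare to alpha = 0.05. fail to reject H0.

U_X = 7.5, p = 0.200217, fail to reject H0 at alpha = 0.05.


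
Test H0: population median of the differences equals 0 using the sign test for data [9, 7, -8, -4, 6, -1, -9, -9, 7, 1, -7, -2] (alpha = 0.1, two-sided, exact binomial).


Step 1: Discard zero differences. Original n = 12; n_eff = number of nonzero differences = 12.
Nonzero differences (with sign): +9, +7, -8, -4, +6, -1, -9, -9, +7, +1, -7, -2
Step 2: Count signs: positive = 5, negative = 7.
Step 3: Under H0: P(positive) = 0.5, so the number of positives S ~ Bin(12, 0.5).
Step 4: Two-sided exact p-value = sum of Bin(12,0.5) probabilities at or below the observed probability = 0.774414.
Step 5: alpha = 0.1. fail to reject H0.

n_eff = 12, pos = 5, neg = 7, p = 0.774414, fail to reject H0.


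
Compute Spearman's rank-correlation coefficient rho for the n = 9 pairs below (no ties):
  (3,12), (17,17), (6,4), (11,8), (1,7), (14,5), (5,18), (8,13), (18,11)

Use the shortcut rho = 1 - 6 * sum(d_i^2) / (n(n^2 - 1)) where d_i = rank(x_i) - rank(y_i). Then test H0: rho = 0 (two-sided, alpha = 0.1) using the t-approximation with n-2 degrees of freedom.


Step 1: Rank x and y separately (midranks; no ties here).
rank(x): 3->2, 17->8, 6->4, 11->6, 1->1, 14->7, 5->3, 8->5, 18->9
rank(y): 12->6, 17->8, 4->1, 8->4, 7->3, 5->2, 18->9, 13->7, 11->5
Step 2: d_i = R_x(i) - R_y(i); compute d_i^2.
  (2-6)^2=16, (8-8)^2=0, (4-1)^2=9, (6-4)^2=4, (1-3)^2=4, (7-2)^2=25, (3-9)^2=36, (5-7)^2=4, (9-5)^2=16
sum(d^2) = 114.
Step 3: rho = 1 - 6*114 / (9*(9^2 - 1)) = 1 - 684/720 = 0.050000.
Step 4: Under H0, t = rho * sqrt((n-2)/(1-rho^2)) = 0.1325 ~ t(7).
Step 5: Two-sided p-value from the t-distribution with 7 df = 0.898353.
Step 6: alpha = 0.1. fail to reject H0.

rho = 0.0500, p = 0.898353, fail to reject H0 at alpha = 0.1.


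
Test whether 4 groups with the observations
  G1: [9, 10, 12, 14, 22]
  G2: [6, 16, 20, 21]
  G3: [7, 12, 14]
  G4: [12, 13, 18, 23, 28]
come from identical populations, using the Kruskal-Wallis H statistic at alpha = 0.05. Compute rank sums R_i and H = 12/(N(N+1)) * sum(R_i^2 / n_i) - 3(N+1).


Step 1: Combine all N = 17 observations and assign midranks.
sorted (value, group, rank): (6,G2,1), (7,G3,2), (9,G1,3), (10,G1,4), (12,G1,6), (12,G3,6), (12,G4,6), (13,G4,8), (14,G1,9.5), (14,G3,9.5), (16,G2,11), (18,G4,12), (20,G2,13), (21,G2,14), (22,G1,15), (23,G4,16), (28,G4,17)
Step 2: Sum ranks within each group.
R_1 = 37.5 (n_1 = 5)
R_2 = 39 (n_2 = 4)
R_3 = 17.5 (n_3 = 3)
R_4 = 59 (n_4 = 5)
Step 3: H = 12/(N(N+1)) * sum(R_i^2/n_i) - 3(N+1)
     = 12/(17*18) * (37.5^2/5 + 39^2/4 + 17.5^2/3 + 59^2/5) - 3*18
     = 0.039216 * 1459.78 - 54
     = 3.246405.
Step 4: Ties present; correction factor C = 1 - 30/(17^3 - 17) = 0.993873. Corrected H = 3.246405 / 0.993873 = 3.266420.
Step 5: Under H0, H ~ chi^2(3); p-value = 0.352344.
Step 6: alpha = 0.05. fail to reject H0.

H = 3.2664, df = 3, p = 0.352344, fail to reject H0.


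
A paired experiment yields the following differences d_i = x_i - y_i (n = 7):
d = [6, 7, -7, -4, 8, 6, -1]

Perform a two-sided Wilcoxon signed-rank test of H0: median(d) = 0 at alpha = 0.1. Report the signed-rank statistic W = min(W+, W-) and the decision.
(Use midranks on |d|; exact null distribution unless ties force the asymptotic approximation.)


Step 1: Drop any zero differences (none here) and take |d_i|.
|d| = [6, 7, 7, 4, 8, 6, 1]
Step 2: Midrank |d_i| (ties get averaged ranks).
ranks: |6|->3.5, |7|->5.5, |7|->5.5, |4|->2, |8|->7, |6|->3.5, |1|->1
Step 3: Attach original signs; sum ranks with positive sign and with negative sign.
W+ = 3.5 + 5.5 + 7 + 3.5 = 19.5
W- = 5.5 + 2 + 1 = 8.5
(Check: W+ + W- = 28 should equal n(n+1)/2 = 28.)
Step 4: Test statistic W = min(W+, W-) = 8.5.
Step 5: Ties in |d|, so use the tie-corrected normal approximation.
        E[W] = n(n+1)/4 = 7*8/4 = 14.
        Tie groups: |d|=6 (t=2), |d|=7 (t=2); sum(t^3 - t) = 12.
        Var[W] = n(n+1)(2n+1)/24 - sum(t^3-t)/48 = 840/24 - 12/48 = 34.75.
        z = (W - E[W]) / sqrt(Var[W]) = (8.5 - 14) / 5.8949 = -0.9330.
        Two-sided p = 2*Phi(z) = 0.350816.
Step 6: alpha = 0.1. fail to reject H0.

W+ = 19.5, W- = 8.5, W = min = 8.5, p = 0.350816, fail to reject H0.


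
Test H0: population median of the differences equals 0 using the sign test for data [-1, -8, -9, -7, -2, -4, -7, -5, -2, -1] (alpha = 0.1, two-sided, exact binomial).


Step 1: Discard zero differences. Original n = 10; n_eff = number of nonzero differences = 10.
Nonzero differences (with sign): -1, -8, -9, -7, -2, -4, -7, -5, -2, -1
Step 2: Count signs: positive = 0, negative = 10.
Step 3: Under H0: P(positive) = 0.5, so the number of positives S ~ Bin(10, 0.5).
Step 4: Two-sided exact p-value = sum of Bin(10,0.5) probabilities at or below the observed probability = 0.001953.
Step 5: alpha = 0.1. reject H0.

n_eff = 10, pos = 0, neg = 10, p = 0.001953, reject H0.


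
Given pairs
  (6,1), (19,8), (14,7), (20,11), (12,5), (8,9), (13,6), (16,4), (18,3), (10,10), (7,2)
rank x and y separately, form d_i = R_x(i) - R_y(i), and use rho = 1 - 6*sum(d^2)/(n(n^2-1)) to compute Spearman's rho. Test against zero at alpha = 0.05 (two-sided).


Step 1: Rank x and y separately (midranks; no ties here).
rank(x): 6->1, 19->10, 14->7, 20->11, 12->5, 8->3, 13->6, 16->8, 18->9, 10->4, 7->2
rank(y): 1->1, 8->8, 7->7, 11->11, 5->5, 9->9, 6->6, 4->4, 3->3, 10->10, 2->2
Step 2: d_i = R_x(i) - R_y(i); compute d_i^2.
  (1-1)^2=0, (10-8)^2=4, (7-7)^2=0, (11-11)^2=0, (5-5)^2=0, (3-9)^2=36, (6-6)^2=0, (8-4)^2=16, (9-3)^2=36, (4-10)^2=36, (2-2)^2=0
sum(d^2) = 128.
Step 3: rho = 1 - 6*128 / (11*(11^2 - 1)) = 1 - 768/1320 = 0.418182.
Step 4: Under H0, t = rho * sqrt((n-2)/(1-rho^2)) = 1.3811 ~ t(9).
Step 5: Two-sided p-value from the t-distribution with 9 df = 0.200570.
Step 6: alpha = 0.05. fail to reject H0.

rho = 0.4182, p = 0.200570, fail to reject H0 at alpha = 0.05.


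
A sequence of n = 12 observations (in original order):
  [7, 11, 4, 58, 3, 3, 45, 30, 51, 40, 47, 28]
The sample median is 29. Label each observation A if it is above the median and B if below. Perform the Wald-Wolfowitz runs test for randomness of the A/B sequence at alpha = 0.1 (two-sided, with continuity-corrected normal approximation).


Step 1: Compute median = 29; label A = above, B = below.
Labels in order: BBBABBAAAAAB  (n_A = 6, n_B = 6)
Step 2: Count runs R = 5.
Step 3: Under H0 (random ordering), E[R] = 2*n_A*n_B/(n_A+n_B) + 1 = 2*6*6/12 + 1 = 7.0000.
        Var[R] = 2*n_A*n_B*(2*n_A*n_B - n_A - n_B) / ((n_A+n_B)^2 * (n_A+n_B-1)) = 4320/1584 = 2.7273.
        SD[R] = 1.6514.
Step 4: Continuity-corrected z = (R + 0.5 - E[R]) / SD[R] = (5 + 0.5 - 7.0000) / 1.6514 = -0.9083.
Step 5: Two-sided p-value via normal approximation = 2*(1 - Phi(|z|)) = 0.363722.
Step 6: alpha = 0.1. fail to reject H0.

R = 5, z = -0.9083, p = 0.363722, fail to reject H0.


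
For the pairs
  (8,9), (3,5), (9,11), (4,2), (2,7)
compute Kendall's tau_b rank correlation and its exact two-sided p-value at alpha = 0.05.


Step 1: Enumerate the 10 unordered pairs (i,j) with i<j and classify each by sign(x_j-x_i) * sign(y_j-y_i).
  (1,2):dx=-5,dy=-4->C; (1,3):dx=+1,dy=+2->C; (1,4):dx=-4,dy=-7->C; (1,5):dx=-6,dy=-2->C
  (2,3):dx=+6,dy=+6->C; (2,4):dx=+1,dy=-3->D; (2,5):dx=-1,dy=+2->D; (3,4):dx=-5,dy=-9->C
  (3,5):dx=-7,dy=-4->C; (4,5):dx=-2,dy=+5->D
Step 2: C = 7, D = 3, total pairs = 10.
Step 3: tau = (C - D)/(n(n-1)/2) = (7 - 3)/10 = 0.400000.
Step 4: Exact two-sided p-value (enumerate n! = 120 permutations of y under H0): p = 0.483333.
Step 5: alpha = 0.05. fail to reject H0.

tau_b = 0.4000 (C=7, D=3), p = 0.483333, fail to reject H0.


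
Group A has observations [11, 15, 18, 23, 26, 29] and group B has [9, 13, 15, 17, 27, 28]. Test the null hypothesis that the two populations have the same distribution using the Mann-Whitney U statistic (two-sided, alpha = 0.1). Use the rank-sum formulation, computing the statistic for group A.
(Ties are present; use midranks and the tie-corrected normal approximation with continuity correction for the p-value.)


Step 1: Combine and sort all 12 observations; assign midranks.
sorted (value, group): (9,Y), (11,X), (13,Y), (15,X), (15,Y), (17,Y), (18,X), (23,X), (26,X), (27,Y), (28,Y), (29,X)
ranks: 9->1, 11->2, 13->3, 15->4.5, 15->4.5, 17->6, 18->7, 23->8, 26->9, 27->10, 28->11, 29->12
Step 2: Rank sum for X: R1 = 2 + 4.5 + 7 + 8 + 9 + 12 = 42.5.
Step 3: U_X = R1 - n1(n1+1)/2 = 42.5 - 6*7/2 = 42.5 - 21 = 21.5.
       U_Y = n1*n2 - U_X = 36 - 21.5 = 14.5.
Step 4: Ties are present, so use the tie-corrected normal approximation (with continuity correction) for the p-value.
Step 5: p-value = 0.630356; compare to alpha = 0.1. fail to reject H0.

U_X = 21.5, p = 0.630356, fail to reject H0 at alpha = 0.1.


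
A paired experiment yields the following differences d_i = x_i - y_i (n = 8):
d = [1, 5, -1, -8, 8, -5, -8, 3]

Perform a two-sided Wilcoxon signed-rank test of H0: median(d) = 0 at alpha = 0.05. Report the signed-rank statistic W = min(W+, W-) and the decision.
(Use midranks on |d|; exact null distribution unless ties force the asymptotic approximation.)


Step 1: Drop any zero differences (none here) and take |d_i|.
|d| = [1, 5, 1, 8, 8, 5, 8, 3]
Step 2: Midrank |d_i| (ties get averaged ranks).
ranks: |1|->1.5, |5|->4.5, |1|->1.5, |8|->7, |8|->7, |5|->4.5, |8|->7, |3|->3
Step 3: Attach original signs; sum ranks with positive sign and with negative sign.
W+ = 1.5 + 4.5 + 7 + 3 = 16
W- = 1.5 + 7 + 4.5 + 7 = 20
(Check: W+ + W- = 36 should equal n(n+1)/2 = 36.)
Step 4: Test statistic W = min(W+, W-) = 16.
Step 5: Ties in |d|, so use the tie-corrected normal approximation.
        E[W] = n(n+1)/4 = 8*9/4 = 18.
        Tie groups: |d|=1 (t=2), |d|=5 (t=2), |d|=8 (t=3); sum(t^3 - t) = 36.
        Var[W] = n(n+1)(2n+1)/24 - sum(t^3-t)/48 = 1224/24 - 36/48 = 50.25.
        z = (W - E[W]) / sqrt(Var[W]) = (16 - 18) / 7.0887 = -0.2821.
        Two-sided p = 2*Phi(z) = 0.777838.
Step 6: alpha = 0.05. fail to reject H0.

W+ = 16, W- = 20, W = min = 16, p = 0.777838, fail to reject H0.


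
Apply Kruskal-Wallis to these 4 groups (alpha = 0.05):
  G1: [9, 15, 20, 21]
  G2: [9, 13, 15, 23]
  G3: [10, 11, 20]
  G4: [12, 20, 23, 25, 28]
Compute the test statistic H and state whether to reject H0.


Step 1: Combine all N = 16 observations and assign midranks.
sorted (value, group, rank): (9,G1,1.5), (9,G2,1.5), (10,G3,3), (11,G3,4), (12,G4,5), (13,G2,6), (15,G1,7.5), (15,G2,7.5), (20,G1,10), (20,G3,10), (20,G4,10), (21,G1,12), (23,G2,13.5), (23,G4,13.5), (25,G4,15), (28,G4,16)
Step 2: Sum ranks within each group.
R_1 = 31 (n_1 = 4)
R_2 = 28.5 (n_2 = 4)
R_3 = 17 (n_3 = 3)
R_4 = 59.5 (n_4 = 5)
Step 3: H = 12/(N(N+1)) * sum(R_i^2/n_i) - 3(N+1)
     = 12/(16*17) * (31^2/4 + 28.5^2/4 + 17^2/3 + 59.5^2/5) - 3*17
     = 0.044118 * 1247.7 - 51
     = 4.045404.
Step 4: Ties present; correction factor C = 1 - 42/(16^3 - 16) = 0.989706. Corrected H = 4.045404 / 0.989706 = 4.087481.
Step 5: Under H0, H ~ chi^2(3); p-value = 0.252171.
Step 6: alpha = 0.05. fail to reject H0.

H = 4.0875, df = 3, p = 0.252171, fail to reject H0.


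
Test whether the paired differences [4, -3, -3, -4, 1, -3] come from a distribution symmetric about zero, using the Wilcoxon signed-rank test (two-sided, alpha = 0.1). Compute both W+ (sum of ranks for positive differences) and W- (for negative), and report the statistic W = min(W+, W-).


Step 1: Drop any zero differences (none here) and take |d_i|.
|d| = [4, 3, 3, 4, 1, 3]
Step 2: Midrank |d_i| (ties get averaged ranks).
ranks: |4|->5.5, |3|->3, |3|->3, |4|->5.5, |1|->1, |3|->3
Step 3: Attach original signs; sum ranks with positive sign and with negative sign.
W+ = 5.5 + 1 = 6.5
W- = 3 + 3 + 5.5 + 3 = 14.5
(Check: W+ + W- = 21 should equal n(n+1)/2 = 21.)
Step 4: Test statistic W = min(W+, W-) = 6.5.
Step 5: Ties in |d|, so use the tie-corrected normal approximation.
        E[W] = n(n+1)/4 = 6*7/4 = 10.5.
        Tie groups: |d|=3 (t=3), |d|=4 (t=2); sum(t^3 - t) = 30.
        Var[W] = n(n+1)(2n+1)/24 - sum(t^3-t)/48 = 546/24 - 30/48 = 22.125.
        z = (W - E[W]) / sqrt(Var[W]) = (6.5 - 10.5) / 4.7037 = -0.8504.
        Two-sided p = 2*Phi(z) = 0.395108.
Step 6: alpha = 0.1. fail to reject H0.

W+ = 6.5, W- = 14.5, W = min = 6.5, p = 0.395108, fail to reject H0.


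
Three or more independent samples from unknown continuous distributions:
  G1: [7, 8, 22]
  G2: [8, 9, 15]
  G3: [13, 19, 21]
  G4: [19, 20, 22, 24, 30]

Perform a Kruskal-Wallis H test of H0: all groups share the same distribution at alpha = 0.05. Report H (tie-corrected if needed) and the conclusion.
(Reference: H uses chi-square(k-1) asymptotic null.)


Step 1: Combine all N = 14 observations and assign midranks.
sorted (value, group, rank): (7,G1,1), (8,G1,2.5), (8,G2,2.5), (9,G2,4), (13,G3,5), (15,G2,6), (19,G3,7.5), (19,G4,7.5), (20,G4,9), (21,G3,10), (22,G1,11.5), (22,G4,11.5), (24,G4,13), (30,G4,14)
Step 2: Sum ranks within each group.
R_1 = 15 (n_1 = 3)
R_2 = 12.5 (n_2 = 3)
R_3 = 22.5 (n_3 = 3)
R_4 = 55 (n_4 = 5)
Step 3: H = 12/(N(N+1)) * sum(R_i^2/n_i) - 3(N+1)
     = 12/(14*15) * (15^2/3 + 12.5^2/3 + 22.5^2/3 + 55^2/5) - 3*15
     = 0.057143 * 900.833 - 45
     = 6.476190.
Step 4: Ties present; correction factor C = 1 - 18/(14^3 - 14) = 0.993407. Corrected H = 6.476190 / 0.993407 = 6.519174.
Step 5: Under H0, H ~ chi^2(3); p-value = 0.088909.
Step 6: alpha = 0.05. fail to reject H0.

H = 6.5192, df = 3, p = 0.088909, fail to reject H0.


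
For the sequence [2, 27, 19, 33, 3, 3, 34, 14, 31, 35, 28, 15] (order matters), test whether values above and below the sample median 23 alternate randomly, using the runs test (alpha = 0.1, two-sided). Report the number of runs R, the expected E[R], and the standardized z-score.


Step 1: Compute median = 23; label A = above, B = below.
Labels in order: BABABBABAAAB  (n_A = 6, n_B = 6)
Step 2: Count runs R = 9.
Step 3: Under H0 (random ordering), E[R] = 2*n_A*n_B/(n_A+n_B) + 1 = 2*6*6/12 + 1 = 7.0000.
        Var[R] = 2*n_A*n_B*(2*n_A*n_B - n_A - n_B) / ((n_A+n_B)^2 * (n_A+n_B-1)) = 4320/1584 = 2.7273.
        SD[R] = 1.6514.
Step 4: Continuity-corrected z = (R - 0.5 - E[R]) / SD[R] = (9 - 0.5 - 7.0000) / 1.6514 = 0.9083.
Step 5: Two-sided p-value via normal approximation = 2*(1 - Phi(|z|)) = 0.363722.
Step 6: alpha = 0.1. fail to reject H0.

R = 9, z = 0.9083, p = 0.363722, fail to reject H0.


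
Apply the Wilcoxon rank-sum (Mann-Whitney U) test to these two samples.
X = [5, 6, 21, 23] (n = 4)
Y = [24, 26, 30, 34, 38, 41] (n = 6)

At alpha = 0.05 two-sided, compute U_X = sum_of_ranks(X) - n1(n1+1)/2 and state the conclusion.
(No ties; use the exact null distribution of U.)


Step 1: Combine and sort all 10 observations; assign midranks.
sorted (value, group): (5,X), (6,X), (21,X), (23,X), (24,Y), (26,Y), (30,Y), (34,Y), (38,Y), (41,Y)
ranks: 5->1, 6->2, 21->3, 23->4, 24->5, 26->6, 30->7, 34->8, 38->9, 41->10
Step 2: Rank sum for X: R1 = 1 + 2 + 3 + 4 = 10.
Step 3: U_X = R1 - n1(n1+1)/2 = 10 - 4*5/2 = 10 - 10 = 0.
       U_Y = n1*n2 - U_X = 24 - 0 = 24.
Step 4: No ties, so the exact null distribution of U (based on enumerating the C(10,4) = 210 equally likely rank assignments) gives the two-sided p-value.
Step 5: p-value = 0.009524; compare to alpha = 0.05. reject H0.

U_X = 0, p = 0.009524, reject H0 at alpha = 0.05.


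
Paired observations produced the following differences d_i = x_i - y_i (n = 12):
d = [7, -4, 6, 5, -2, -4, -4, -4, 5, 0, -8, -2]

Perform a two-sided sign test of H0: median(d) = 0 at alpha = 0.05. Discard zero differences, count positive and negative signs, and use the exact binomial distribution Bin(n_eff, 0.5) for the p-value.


Step 1: Discard zero differences. Original n = 12; n_eff = number of nonzero differences = 11.
Nonzero differences (with sign): +7, -4, +6, +5, -2, -4, -4, -4, +5, -8, -2
Step 2: Count signs: positive = 4, negative = 7.
Step 3: Under H0: P(positive) = 0.5, so the number of positives S ~ Bin(11, 0.5).
Step 4: Two-sided exact p-value = sum of Bin(11,0.5) probabilities at or below the observed probability = 0.548828.
Step 5: alpha = 0.05. fail to reject H0.

n_eff = 11, pos = 4, neg = 7, p = 0.548828, fail to reject H0.


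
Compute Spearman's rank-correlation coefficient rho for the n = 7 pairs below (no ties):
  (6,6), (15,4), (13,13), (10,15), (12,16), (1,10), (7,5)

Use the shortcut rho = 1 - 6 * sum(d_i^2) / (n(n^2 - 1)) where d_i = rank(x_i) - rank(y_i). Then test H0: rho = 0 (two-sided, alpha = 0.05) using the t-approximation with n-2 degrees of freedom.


Step 1: Rank x and y separately (midranks; no ties here).
rank(x): 6->2, 15->7, 13->6, 10->4, 12->5, 1->1, 7->3
rank(y): 6->3, 4->1, 13->5, 15->6, 16->7, 10->4, 5->2
Step 2: d_i = R_x(i) - R_y(i); compute d_i^2.
  (2-3)^2=1, (7-1)^2=36, (6-5)^2=1, (4-6)^2=4, (5-7)^2=4, (1-4)^2=9, (3-2)^2=1
sum(d^2) = 56.
Step 3: rho = 1 - 6*56 / (7*(7^2 - 1)) = 1 - 336/336 = 0.000000.
Step 4: Under H0, t = rho * sqrt((n-2)/(1-rho^2)) = 0.0000 ~ t(5).
Step 5: Two-sided p-value from the t-distribution with 5 df = 1.000000.
Step 6: alpha = 0.05. fail to reject H0.

rho = 0.0000, p = 1.000000, fail to reject H0 at alpha = 0.05.
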